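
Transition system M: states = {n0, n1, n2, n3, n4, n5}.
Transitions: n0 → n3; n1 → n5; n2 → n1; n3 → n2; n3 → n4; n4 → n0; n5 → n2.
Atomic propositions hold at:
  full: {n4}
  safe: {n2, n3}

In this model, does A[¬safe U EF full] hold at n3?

Sat(¬safe) = {n0, n1, n4, n5}
EF full: least fixpoint, start Z0 = {n4}, add states with some successor in Z. Z1 = {n3, n4}; Z2 = {n0, n3, n4}; fixed.
Sat(EF full) = {n0, n3, n4}
A[¬safe U EF full]: least fixpoint, start Z0 = Sat(EF full) = {n0, n3, n4}, add states in Sat(¬safe) with every successor in Z. Already a fixed point.
Sat(A[¬safe U EF full]) = {n0, n3, n4}
n3 ∈ Sat(A[¬safe U EF full]) = {n0, n3, n4}, so the formula holds at n3.

Yes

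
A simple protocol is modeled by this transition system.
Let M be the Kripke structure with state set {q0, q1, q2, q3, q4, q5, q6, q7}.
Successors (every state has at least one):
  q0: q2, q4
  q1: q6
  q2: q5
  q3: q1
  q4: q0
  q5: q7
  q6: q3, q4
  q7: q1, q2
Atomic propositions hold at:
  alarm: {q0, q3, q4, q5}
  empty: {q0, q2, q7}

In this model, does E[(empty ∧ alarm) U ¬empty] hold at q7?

No

Sat(empty ∧ alarm) = {q0}
Sat(¬empty) = {q1, q3, q4, q5, q6}
E[(empty ∧ alarm) U ¬empty]: least fixpoint, start Z0 = Sat(¬empty) = {q1, q3, q4, q5, q6}, add states in Sat(empty ∧ alarm) with some successor in Z. Z1 = {q0, q1, q3, q4, q5, q6}; fixed.
Sat(E[(empty ∧ alarm) U ¬empty]) = {q0, q1, q3, q4, q5, q6}
q7 ∉ Sat(E[(empty ∧ alarm) U ¬empty]) = {q0, q1, q3, q4, q5, q6}, so the formula does not hold at q7.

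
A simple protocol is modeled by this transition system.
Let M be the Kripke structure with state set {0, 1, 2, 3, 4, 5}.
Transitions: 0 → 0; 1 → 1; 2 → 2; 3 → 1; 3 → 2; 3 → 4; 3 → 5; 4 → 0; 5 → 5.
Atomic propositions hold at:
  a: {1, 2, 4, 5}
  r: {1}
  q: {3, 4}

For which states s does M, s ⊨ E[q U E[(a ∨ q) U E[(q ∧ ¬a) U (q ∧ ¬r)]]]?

{3, 4}

Sat(a ∨ q) = {1, 2, 3, 4, 5}
Sat(¬a) = {0, 3}
Sat(q ∧ ¬a) = {3}
Sat(¬r) = {0, 2, 3, 4, 5}
Sat(q ∧ ¬r) = {3, 4}
E[(q ∧ ¬a) U (q ∧ ¬r)]: least fixpoint, start Z0 = Sat((q ∧ ¬r)) = {3, 4}, add states in Sat(q ∧ ¬a) with some successor in Z. Already a fixed point.
Sat(E[(q ∧ ¬a) U (q ∧ ¬r)]) = {3, 4}
E[(a ∨ q) U E[(q ∧ ¬a) U (q ∧ ¬r)]]: least fixpoint, start Z0 = Sat(E[(q ∧ ¬a) U (q ∧ ¬r)]) = {3, 4}, add states in Sat(a ∨ q) with some successor in Z. Already a fixed point.
Sat(E[(a ∨ q) U E[(q ∧ ¬a) U (q ∧ ¬r)]]) = {3, 4}
E[q U E[(a ∨ q) U E[(q ∧ ¬a) U (q ∧ ¬r)]]]: least fixpoint, start Z0 = Sat(E[(a ∨ q) U E[(q ∧ ¬a) U (q ∧ ¬r)]]) = {3, 4}, add states in Sat(q) with some successor in Z. Already a fixed point.
Sat(E[q U E[(a ∨ q) U E[(q ∧ ¬a) U (q ∧ ¬r)]]]) = {3, 4}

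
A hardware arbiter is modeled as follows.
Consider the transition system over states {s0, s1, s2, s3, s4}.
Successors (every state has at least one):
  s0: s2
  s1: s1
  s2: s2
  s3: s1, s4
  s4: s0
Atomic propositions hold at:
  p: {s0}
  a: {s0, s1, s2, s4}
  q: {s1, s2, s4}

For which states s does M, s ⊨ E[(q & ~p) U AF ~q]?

Sat(~p) = {s1, s2, s3, s4}
Sat(q & ~p) = {s1, s2, s4}
Sat(~q) = {s0, s3}
AF ~q: least fixpoint, start Z0 = {s0, s3}, add states with every successor in Z. Z1 = {s0, s3, s4}; fixed.
Sat(AF ~q) = {s0, s3, s4}
E[(q & ~p) U AF ~q]: least fixpoint, start Z0 = Sat(AF ~q) = {s0, s3, s4}, add states in Sat(q & ~p) with some successor in Z. Already a fixed point.
Sat(E[(q & ~p) U AF ~q]) = {s0, s3, s4}

{s0, s3, s4}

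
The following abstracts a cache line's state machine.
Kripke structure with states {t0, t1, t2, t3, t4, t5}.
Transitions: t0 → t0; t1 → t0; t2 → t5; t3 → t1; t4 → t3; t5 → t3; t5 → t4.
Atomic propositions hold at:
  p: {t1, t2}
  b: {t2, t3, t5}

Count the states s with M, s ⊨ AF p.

AF p: least fixpoint, start Z0 = {t1, t2}, add states with every successor in Z. Z1 = {t1, t2, t3}; Z2 = {t1, t2, t3, t4}; Z3 = {t1, t2, t3, t4, t5}; fixed.
Sat(AF p) = {t1, t2, t3, t4, t5}
|Sat(AF p)| = |{t1, t2, t3, t4, t5}| = 5.

5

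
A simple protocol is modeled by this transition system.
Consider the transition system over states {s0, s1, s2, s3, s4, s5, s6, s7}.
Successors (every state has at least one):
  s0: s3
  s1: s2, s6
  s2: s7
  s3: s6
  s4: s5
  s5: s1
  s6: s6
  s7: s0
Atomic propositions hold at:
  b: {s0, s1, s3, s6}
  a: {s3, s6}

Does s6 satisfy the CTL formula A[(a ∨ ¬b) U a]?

Sat(¬b) = {s2, s4, s5, s7}
Sat(a ∨ ¬b) = {s2, s3, s4, s5, s6, s7}
A[(a ∨ ¬b) U a]: least fixpoint, start Z0 = Sat(a) = {s3, s6}, add states in Sat(a ∨ ¬b) with every successor in Z. Already a fixed point.
Sat(A[(a ∨ ¬b) U a]) = {s3, s6}
s6 ∈ Sat(A[(a ∨ ¬b) U a]) = {s3, s6}, so the formula holds at s6.

Yes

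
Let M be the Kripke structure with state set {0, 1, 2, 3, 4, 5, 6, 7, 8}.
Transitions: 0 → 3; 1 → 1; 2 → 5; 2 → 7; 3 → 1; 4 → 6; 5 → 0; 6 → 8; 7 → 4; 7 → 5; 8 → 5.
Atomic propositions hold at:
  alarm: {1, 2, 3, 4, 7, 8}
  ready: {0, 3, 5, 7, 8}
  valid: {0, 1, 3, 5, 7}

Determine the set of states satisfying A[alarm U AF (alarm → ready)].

{0, 2, 3, 4, 5, 6, 7, 8}

Sat(alarm → ready) = {0, 3, 5, 6, 7, 8}
AF (alarm → ready): least fixpoint, start Z0 = {0, 3, 5, 6, 7, 8}, add states with every successor in Z. Z1 = {0, 2, 3, 4, 5, 6, 7, 8}; fixed.
Sat(AF (alarm → ready)) = {0, 2, 3, 4, 5, 6, 7, 8}
A[alarm U AF (alarm → ready)]: least fixpoint, start Z0 = Sat(AF (alarm → ready)) = {0, 2, 3, 4, 5, 6, 7, 8}, add states in Sat(alarm) with every successor in Z. Already a fixed point.
Sat(A[alarm U AF (alarm → ready)]) = {0, 2, 3, 4, 5, 6, 7, 8}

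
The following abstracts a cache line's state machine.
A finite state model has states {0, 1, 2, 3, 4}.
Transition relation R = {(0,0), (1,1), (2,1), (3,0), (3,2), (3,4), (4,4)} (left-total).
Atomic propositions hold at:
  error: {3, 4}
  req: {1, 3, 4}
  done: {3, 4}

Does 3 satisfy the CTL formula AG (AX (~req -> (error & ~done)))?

Sat(~req) = {0, 2}
Sat(~done) = {0, 1, 2}
Sat(error & ~done) = ∅
Sat(~req -> (error & ~done)) = {1, 3, 4}
Sat(AX (~req -> (error & ~done))) = {s : every successor in {1, 3, 4}} = {1, 2, 4}
AG (AX (~req -> (error & ~done))): greatest fixpoint, start Z0 = {1, 2, 4}, keep only states in Sat with every successor in Z. Already a fixed point.
Sat(AG (AX (~req -> (error & ~done)))) = {1, 2, 4}
3 ∉ Sat(AG (AX (~req -> (error & ~done)))) = {1, 2, 4}, so the formula does not hold at 3.

No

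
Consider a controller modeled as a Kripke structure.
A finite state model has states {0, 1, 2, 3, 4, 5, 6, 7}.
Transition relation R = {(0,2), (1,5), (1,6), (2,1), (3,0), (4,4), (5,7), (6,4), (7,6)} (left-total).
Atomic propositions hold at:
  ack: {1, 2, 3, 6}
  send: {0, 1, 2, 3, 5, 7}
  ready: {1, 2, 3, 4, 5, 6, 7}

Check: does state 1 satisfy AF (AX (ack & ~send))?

Sat(~send) = {4, 6}
Sat(ack & ~send) = {6}
Sat(AX (ack & ~send)) = {s : every successor in {6}} = {7}
AF (AX (ack & ~send)): least fixpoint, start Z0 = {7}, add states with every successor in Z. Z1 = {5, 7}; fixed.
Sat(AF (AX (ack & ~send))) = {5, 7}
1 ∉ Sat(AF (AX (ack & ~send))) = {5, 7}, so the formula does not hold at 1.

No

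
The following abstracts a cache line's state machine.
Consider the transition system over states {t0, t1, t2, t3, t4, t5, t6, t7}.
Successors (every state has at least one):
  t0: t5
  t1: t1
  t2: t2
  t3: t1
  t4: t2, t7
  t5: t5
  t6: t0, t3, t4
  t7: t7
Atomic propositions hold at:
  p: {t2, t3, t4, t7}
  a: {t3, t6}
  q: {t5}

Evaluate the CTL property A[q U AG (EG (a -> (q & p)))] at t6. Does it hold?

Sat(q & p) = ∅
Sat(a -> (q & p)) = {t0, t1, t2, t4, t5, t7}
EG (a -> (q & p)): greatest fixpoint, start Z0 = {t0, t1, t2, t4, t5, t7}, keep only states in Sat with some successor in Z. Already a fixed point.
Sat(EG (a -> (q & p))) = {t0, t1, t2, t4, t5, t7}
AG (EG (a -> (q & p))): greatest fixpoint, start Z0 = {t0, t1, t2, t4, t5, t7}, keep only states in Sat with every successor in Z. Already a fixed point.
Sat(AG (EG (a -> (q & p)))) = {t0, t1, t2, t4, t5, t7}
A[q U AG (EG (a -> (q & p)))]: least fixpoint, start Z0 = Sat(AG (EG (a -> (q & p)))) = {t0, t1, t2, t4, t5, t7}, add states in Sat(q) with every successor in Z. Already a fixed point.
Sat(A[q U AG (EG (a -> (q & p)))]) = {t0, t1, t2, t4, t5, t7}
t6 ∉ Sat(A[q U AG (EG (a -> (q & p)))]) = {t0, t1, t2, t4, t5, t7}, so the formula does not hold at t6.

No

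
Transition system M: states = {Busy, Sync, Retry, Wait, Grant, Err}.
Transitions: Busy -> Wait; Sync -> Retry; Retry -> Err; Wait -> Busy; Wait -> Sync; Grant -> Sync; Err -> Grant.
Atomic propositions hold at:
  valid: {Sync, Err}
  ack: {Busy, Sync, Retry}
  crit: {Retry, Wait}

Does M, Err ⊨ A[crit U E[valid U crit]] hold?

No

E[valid U crit]: least fixpoint, start Z0 = Sat(crit) = {Retry, Wait}, add states in Sat(valid) with some successor in Z. Z1 = {Sync, Retry, Wait}; fixed.
Sat(E[valid U crit]) = {Sync, Retry, Wait}
A[crit U E[valid U crit]]: least fixpoint, start Z0 = Sat(E[valid U crit]) = {Sync, Retry, Wait}, add states in Sat(crit) with every successor in Z. Already a fixed point.
Sat(A[crit U E[valid U crit]]) = {Sync, Retry, Wait}
Err ∉ Sat(A[crit U E[valid U crit]]) = {Sync, Retry, Wait}, so the formula does not hold at Err.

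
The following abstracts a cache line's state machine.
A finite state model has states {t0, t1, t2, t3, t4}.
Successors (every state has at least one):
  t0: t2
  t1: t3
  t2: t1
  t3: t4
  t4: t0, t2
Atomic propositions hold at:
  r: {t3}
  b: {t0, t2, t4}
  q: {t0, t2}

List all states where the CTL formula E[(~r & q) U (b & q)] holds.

{t0, t2}

Sat(~r) = {t0, t1, t2, t4}
Sat(~r & q) = {t0, t2}
Sat(b & q) = {t0, t2}
E[(~r & q) U (b & q)]: least fixpoint, start Z0 = Sat((b & q)) = {t0, t2}, add states in Sat(~r & q) with some successor in Z. Already a fixed point.
Sat(E[(~r & q) U (b & q)]) = {t0, t2}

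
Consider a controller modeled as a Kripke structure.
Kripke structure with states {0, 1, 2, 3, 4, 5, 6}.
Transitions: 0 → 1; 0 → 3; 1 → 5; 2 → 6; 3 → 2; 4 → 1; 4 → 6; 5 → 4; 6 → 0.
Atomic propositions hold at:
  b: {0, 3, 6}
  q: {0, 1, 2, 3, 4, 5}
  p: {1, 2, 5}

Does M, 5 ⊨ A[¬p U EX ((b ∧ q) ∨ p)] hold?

No

Sat(¬p) = {0, 3, 4, 6}
Sat(b ∧ q) = {0, 3}
Sat((b ∧ q) ∨ p) = {0, 1, 2, 3, 5}
Sat(EX ((b ∧ q) ∨ p)) = {s : some successor in {0, 1, 2, 3, 5}} = {0, 1, 3, 4, 6}
A[¬p U EX ((b ∧ q) ∨ p)]: least fixpoint, start Z0 = Sat(EX ((b ∧ q) ∨ p)) = {0, 1, 3, 4, 6}, add states in Sat(¬p) with every successor in Z. Already a fixed point.
Sat(A[¬p U EX ((b ∧ q) ∨ p)]) = {0, 1, 3, 4, 6}
5 ∉ Sat(A[¬p U EX ((b ∧ q) ∨ p)]) = {0, 1, 3, 4, 6}, so the formula does not hold at 5.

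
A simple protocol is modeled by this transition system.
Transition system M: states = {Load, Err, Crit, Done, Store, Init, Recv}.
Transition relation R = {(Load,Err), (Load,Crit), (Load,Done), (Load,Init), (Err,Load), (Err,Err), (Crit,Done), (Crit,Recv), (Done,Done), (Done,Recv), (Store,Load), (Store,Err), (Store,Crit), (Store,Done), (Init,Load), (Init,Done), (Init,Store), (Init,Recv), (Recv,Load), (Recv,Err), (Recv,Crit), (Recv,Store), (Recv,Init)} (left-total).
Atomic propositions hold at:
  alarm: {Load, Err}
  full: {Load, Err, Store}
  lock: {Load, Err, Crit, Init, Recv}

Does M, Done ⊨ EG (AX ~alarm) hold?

Sat(~alarm) = {Crit, Done, Store, Init, Recv}
Sat(AX ~alarm) = {s : every successor in {Crit, Done, Store, Init, Recv}} = {Crit, Done}
EG (AX ~alarm): greatest fixpoint, start Z0 = {Crit, Done}, keep only states in Sat with some successor in Z. Already a fixed point.
Sat(EG (AX ~alarm)) = {Crit, Done}
Done ∈ Sat(EG (AX ~alarm)) = {Crit, Done}, so the formula holds at Done.

Yes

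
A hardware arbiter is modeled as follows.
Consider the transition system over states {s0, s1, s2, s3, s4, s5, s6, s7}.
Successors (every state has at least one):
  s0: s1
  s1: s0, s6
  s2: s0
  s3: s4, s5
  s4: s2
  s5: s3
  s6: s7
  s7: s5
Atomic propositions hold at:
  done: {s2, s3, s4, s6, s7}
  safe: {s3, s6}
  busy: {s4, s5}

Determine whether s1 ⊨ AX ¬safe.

No

Sat(¬safe) = {s0, s1, s2, s4, s5, s7}
Sat(AX ¬safe) = {s : every successor in {s0, s1, s2, s4, s5, s7}} = {s0, s2, s3, s4, s6, s7}
s1 ∉ Sat(AX ¬safe) = {s0, s2, s3, s4, s6, s7}, so the formula does not hold at s1.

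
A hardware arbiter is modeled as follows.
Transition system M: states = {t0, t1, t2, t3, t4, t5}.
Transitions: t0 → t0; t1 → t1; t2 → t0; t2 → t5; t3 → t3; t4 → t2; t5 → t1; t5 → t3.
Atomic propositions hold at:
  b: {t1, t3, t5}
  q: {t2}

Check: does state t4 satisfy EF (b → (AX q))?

Yes

Sat(AX q) = {s : every successor in {t2}} = {t4}
Sat(b → (AX q)) = {t0, t2, t4}
EF (b → (AX q)): least fixpoint, start Z0 = {t0, t2, t4}, add states with some successor in Z. Already a fixed point.
Sat(EF (b → (AX q))) = {t0, t2, t4}
t4 ∈ Sat(EF (b → (AX q))) = {t0, t2, t4}, so the formula holds at t4.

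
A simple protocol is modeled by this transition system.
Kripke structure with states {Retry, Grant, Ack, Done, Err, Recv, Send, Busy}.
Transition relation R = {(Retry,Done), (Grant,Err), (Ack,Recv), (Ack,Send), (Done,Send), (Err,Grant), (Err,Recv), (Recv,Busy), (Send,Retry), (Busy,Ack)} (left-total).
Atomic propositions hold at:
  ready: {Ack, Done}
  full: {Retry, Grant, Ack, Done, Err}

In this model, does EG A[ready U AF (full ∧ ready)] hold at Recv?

Yes

Sat(full ∧ ready) = {Ack, Done}
AF (full ∧ ready): least fixpoint, start Z0 = {Ack, Done}, add states with every successor in Z. Z1 = {Retry, Ack, Done, Busy}; Z2 = {Retry, Ack, Done, Recv, Send, Busy}; fixed.
Sat(AF (full ∧ ready)) = {Retry, Ack, Done, Recv, Send, Busy}
A[ready U AF (full ∧ ready)]: least fixpoint, start Z0 = Sat(AF (full ∧ ready)) = {Retry, Ack, Done, Recv, Send, Busy}, add states in Sat(ready) with every successor in Z. Already a fixed point.
Sat(A[ready U AF (full ∧ ready)]) = {Retry, Ack, Done, Recv, Send, Busy}
EG A[ready U AF (full ∧ ready)]: greatest fixpoint, start Z0 = {Retry, Ack, Done, Recv, Send, Busy}, keep only states in Sat with some successor in Z. Already a fixed point.
Sat(EG A[ready U AF (full ∧ ready)]) = {Retry, Ack, Done, Recv, Send, Busy}
Recv ∈ Sat(EG A[ready U AF (full ∧ ready)]) = {Retry, Ack, Done, Recv, Send, Busy}, so the formula holds at Recv.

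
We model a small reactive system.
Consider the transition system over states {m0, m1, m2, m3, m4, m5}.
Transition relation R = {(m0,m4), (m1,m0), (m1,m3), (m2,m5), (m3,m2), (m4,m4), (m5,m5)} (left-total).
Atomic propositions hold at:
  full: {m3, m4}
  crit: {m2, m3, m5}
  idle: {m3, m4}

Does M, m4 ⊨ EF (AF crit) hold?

No

AF crit: least fixpoint, start Z0 = {m2, m3, m5}, add states with every successor in Z. Already a fixed point.
Sat(AF crit) = {m2, m3, m5}
EF (AF crit): least fixpoint, start Z0 = {m2, m3, m5}, add states with some successor in Z. Z1 = {m1, m2, m3, m5}; fixed.
Sat(EF (AF crit)) = {m1, m2, m3, m5}
m4 ∉ Sat(EF (AF crit)) = {m1, m2, m3, m5}, so the formula does not hold at m4.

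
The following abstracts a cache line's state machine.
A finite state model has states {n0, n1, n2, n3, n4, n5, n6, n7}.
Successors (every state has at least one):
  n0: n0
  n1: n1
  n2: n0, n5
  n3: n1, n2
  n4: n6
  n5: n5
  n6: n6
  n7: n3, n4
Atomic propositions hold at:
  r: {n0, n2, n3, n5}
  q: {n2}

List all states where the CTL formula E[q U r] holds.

E[q U r]: least fixpoint, start Z0 = Sat(r) = {n0, n2, n3, n5}, add states in Sat(q) with some successor in Z. Already a fixed point.
Sat(E[q U r]) = {n0, n2, n3, n5}

{n0, n2, n3, n5}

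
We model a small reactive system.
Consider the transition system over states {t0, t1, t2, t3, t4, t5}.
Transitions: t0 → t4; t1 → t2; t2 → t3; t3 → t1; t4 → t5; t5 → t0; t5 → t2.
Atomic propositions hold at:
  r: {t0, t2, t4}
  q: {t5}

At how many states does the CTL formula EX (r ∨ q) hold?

4

Sat(r ∨ q) = {t0, t2, t4, t5}
Sat(EX (r ∨ q)) = {s : some successor in {t0, t2, t4, t5}} = {t0, t1, t4, t5}
|Sat(EX (r ∨ q))| = |{t0, t1, t4, t5}| = 4.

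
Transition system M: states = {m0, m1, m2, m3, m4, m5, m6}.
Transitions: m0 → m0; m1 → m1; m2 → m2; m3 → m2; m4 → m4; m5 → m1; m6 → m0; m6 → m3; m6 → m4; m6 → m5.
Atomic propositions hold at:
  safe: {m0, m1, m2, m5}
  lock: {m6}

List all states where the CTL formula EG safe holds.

{m0, m1, m2, m5}

EG safe: greatest fixpoint, start Z0 = {m0, m1, m2, m5}, keep only states in Sat with some successor in Z. Already a fixed point.
Sat(EG safe) = {m0, m1, m2, m5}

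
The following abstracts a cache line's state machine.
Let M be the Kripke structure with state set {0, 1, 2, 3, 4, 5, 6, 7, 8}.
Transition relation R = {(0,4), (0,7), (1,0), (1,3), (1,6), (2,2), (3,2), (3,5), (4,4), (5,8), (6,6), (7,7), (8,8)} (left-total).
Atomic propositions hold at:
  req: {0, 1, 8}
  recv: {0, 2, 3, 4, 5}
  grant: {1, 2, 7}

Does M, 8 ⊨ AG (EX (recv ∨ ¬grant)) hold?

Sat(¬grant) = {0, 3, 4, 5, 6, 8}
Sat(recv ∨ ¬grant) = {0, 2, 3, 4, 5, 6, 8}
Sat(EX (recv ∨ ¬grant)) = {s : some successor in {0, 2, 3, 4, 5, 6, 8}} = {0, 1, 2, 3, 4, 5, 6, 8}
AG (EX (recv ∨ ¬grant)): greatest fixpoint, start Z0 = {0, 1, 2, 3, 4, 5, 6, 8}, keep only states in Sat with every successor in Z. Z1 = {1, 2, 3, 4, 5, 6, 8}; Z2 = {2, 3, 4, 5, 6, 8}; fixed.
Sat(AG (EX (recv ∨ ¬grant))) = {2, 3, 4, 5, 6, 8}
8 ∈ Sat(AG (EX (recv ∨ ¬grant))) = {2, 3, 4, 5, 6, 8}, so the formula holds at 8.

Yes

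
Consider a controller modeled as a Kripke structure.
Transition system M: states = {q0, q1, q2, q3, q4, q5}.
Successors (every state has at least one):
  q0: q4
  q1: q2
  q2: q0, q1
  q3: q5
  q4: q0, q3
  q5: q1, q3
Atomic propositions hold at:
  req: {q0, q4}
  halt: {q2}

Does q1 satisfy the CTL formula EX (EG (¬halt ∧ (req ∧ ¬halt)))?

Sat(¬halt) = {q0, q1, q3, q4, q5}
Sat(req ∧ ¬halt) = {q0, q4}
Sat(¬halt ∧ (req ∧ ¬halt)) = {q0, q4}
EG (¬halt ∧ (req ∧ ¬halt)): greatest fixpoint, start Z0 = {q0, q4}, keep only states in Sat with some successor in Z. Already a fixed point.
Sat(EG (¬halt ∧ (req ∧ ¬halt))) = {q0, q4}
Sat(EX (EG (¬halt ∧ (req ∧ ¬halt)))) = {s : some successor in {q0, q4}} = {q0, q2, q4}
q1 ∉ Sat(EX (EG (¬halt ∧ (req ∧ ¬halt)))) = {q0, q2, q4}, so the formula does not hold at q1.

No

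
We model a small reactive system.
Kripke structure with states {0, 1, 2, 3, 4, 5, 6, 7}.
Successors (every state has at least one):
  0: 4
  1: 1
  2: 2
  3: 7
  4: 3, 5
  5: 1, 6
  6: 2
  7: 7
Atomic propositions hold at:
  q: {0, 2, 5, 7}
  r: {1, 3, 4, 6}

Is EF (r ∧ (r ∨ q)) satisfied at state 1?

Yes

Sat(r ∨ q) = {0, 1, 2, 3, 4, 5, 6, 7}
Sat(r ∧ (r ∨ q)) = {1, 3, 4, 6}
EF (r ∧ (r ∨ q)): least fixpoint, start Z0 = {1, 3, 4, 6}, add states with some successor in Z. Z1 = {0, 1, 3, 4, 5, 6}; fixed.
Sat(EF (r ∧ (r ∨ q))) = {0, 1, 3, 4, 5, 6}
1 ∈ Sat(EF (r ∧ (r ∨ q))) = {0, 1, 3, 4, 5, 6}, so the formula holds at 1.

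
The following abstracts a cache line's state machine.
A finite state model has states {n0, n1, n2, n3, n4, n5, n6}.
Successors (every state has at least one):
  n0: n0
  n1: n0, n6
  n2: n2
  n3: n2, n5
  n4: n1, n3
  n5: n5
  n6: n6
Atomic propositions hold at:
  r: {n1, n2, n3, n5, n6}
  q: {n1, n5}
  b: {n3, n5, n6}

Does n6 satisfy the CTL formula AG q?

No

AG q: greatest fixpoint, start Z0 = {n1, n5}, keep only states in Sat with every successor in Z. Z1 = {n5}; fixed.
Sat(AG q) = {n5}
n6 ∉ Sat(AG q) = {n5}, so the formula does not hold at n6.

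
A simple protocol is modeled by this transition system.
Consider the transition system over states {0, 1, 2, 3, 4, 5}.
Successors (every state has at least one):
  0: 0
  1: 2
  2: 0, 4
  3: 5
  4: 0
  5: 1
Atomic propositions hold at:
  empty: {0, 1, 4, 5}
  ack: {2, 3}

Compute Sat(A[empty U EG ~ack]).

Sat(~ack) = {0, 1, 4, 5}
EG ~ack: greatest fixpoint, start Z0 = {0, 1, 4, 5}, keep only states in Sat with some successor in Z. Z1 = {0, 4, 5}; Z2 = {0, 4}; fixed.
Sat(EG ~ack) = {0, 4}
A[empty U EG ~ack]: least fixpoint, start Z0 = Sat(EG ~ack) = {0, 4}, add states in Sat(empty) with every successor in Z. Already a fixed point.
Sat(A[empty U EG ~ack]) = {0, 4}

{0, 4}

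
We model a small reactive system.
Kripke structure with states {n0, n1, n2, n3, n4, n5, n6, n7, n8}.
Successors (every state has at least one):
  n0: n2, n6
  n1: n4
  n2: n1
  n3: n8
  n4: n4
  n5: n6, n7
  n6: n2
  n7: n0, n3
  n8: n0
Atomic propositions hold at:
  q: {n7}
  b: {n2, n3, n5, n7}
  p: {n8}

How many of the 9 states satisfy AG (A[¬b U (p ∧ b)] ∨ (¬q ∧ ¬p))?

5

Sat(¬b) = {n0, n1, n4, n6, n8}
Sat(p ∧ b) = ∅
A[¬b U (p ∧ b)]: least fixpoint, start Z0 = Sat((p ∧ b)) = ∅, add states in Sat(¬b) with every successor in Z. Already a fixed point.
Sat(A[¬b U (p ∧ b)]) = ∅
Sat(¬q) = {n0, n1, n2, n3, n4, n5, n6, n8}
Sat(¬p) = {n0, n1, n2, n3, n4, n5, n6, n7}
Sat(¬q ∧ ¬p) = {n0, n1, n2, n3, n4, n5, n6}
Sat(A[¬b U (p ∧ b)] ∨ (¬q ∧ ¬p)) = {n0, n1, n2, n3, n4, n5, n6}
AG (A[¬b U (p ∧ b)] ∨ (¬q ∧ ¬p)): greatest fixpoint, start Z0 = {n0, n1, n2, n3, n4, n5, n6}, keep only states in Sat with every successor in Z. Z1 = {n0, n1, n2, n4, n6}; fixed.
Sat(AG (A[¬b U (p ∧ b)] ∨ (¬q ∧ ¬p))) = {n0, n1, n2, n4, n6}
|Sat(AG (A[¬b U (p ∧ b)] ∨ (¬q ∧ ¬p)))| = |{n0, n1, n2, n4, n6}| = 5.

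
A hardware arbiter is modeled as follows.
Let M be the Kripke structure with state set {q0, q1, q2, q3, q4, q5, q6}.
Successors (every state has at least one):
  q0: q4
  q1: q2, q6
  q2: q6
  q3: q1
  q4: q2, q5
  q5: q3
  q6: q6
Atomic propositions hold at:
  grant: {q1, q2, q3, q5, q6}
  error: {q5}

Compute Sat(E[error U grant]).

E[error U grant]: least fixpoint, start Z0 = Sat(grant) = {q1, q2, q3, q5, q6}, add states in Sat(error) with some successor in Z. Already a fixed point.
Sat(E[error U grant]) = {q1, q2, q3, q5, q6}

{q1, q2, q3, q5, q6}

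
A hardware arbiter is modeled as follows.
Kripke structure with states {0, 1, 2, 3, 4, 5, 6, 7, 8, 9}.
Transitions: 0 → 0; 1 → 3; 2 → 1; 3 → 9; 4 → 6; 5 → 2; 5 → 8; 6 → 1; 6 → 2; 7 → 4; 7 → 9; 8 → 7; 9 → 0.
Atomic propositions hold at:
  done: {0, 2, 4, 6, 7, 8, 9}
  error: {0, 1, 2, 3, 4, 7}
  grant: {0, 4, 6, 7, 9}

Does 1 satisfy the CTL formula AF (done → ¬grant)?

Sat(¬grant) = {1, 2, 3, 5, 8}
Sat(done → ¬grant) = {1, 2, 3, 5, 8}
AF (done → ¬grant): least fixpoint, start Z0 = {1, 2, 3, 5, 8}, add states with every successor in Z. Z1 = {1, 2, 3, 5, 6, 8}; Z2 = {1, 2, 3, 4, 5, 6, 8}; fixed.
Sat(AF (done → ¬grant)) = {1, 2, 3, 4, 5, 6, 8}
1 ∈ Sat(AF (done → ¬grant)) = {1, 2, 3, 4, 5, 6, 8}, so the formula holds at 1.

Yes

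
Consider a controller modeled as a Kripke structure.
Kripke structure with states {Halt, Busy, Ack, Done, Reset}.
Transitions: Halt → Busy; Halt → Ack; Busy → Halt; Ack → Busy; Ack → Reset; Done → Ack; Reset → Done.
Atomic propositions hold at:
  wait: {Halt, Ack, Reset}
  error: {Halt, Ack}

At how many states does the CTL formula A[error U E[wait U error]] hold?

E[wait U error]: least fixpoint, start Z0 = Sat(error) = {Halt, Ack}, add states in Sat(wait) with some successor in Z. Already a fixed point.
Sat(E[wait U error]) = {Halt, Ack}
A[error U E[wait U error]]: least fixpoint, start Z0 = Sat(E[wait U error]) = {Halt, Ack}, add states in Sat(error) with every successor in Z. Already a fixed point.
Sat(A[error U E[wait U error]]) = {Halt, Ack}
|Sat(A[error U E[wait U error]])| = |{Halt, Ack}| = 2.

2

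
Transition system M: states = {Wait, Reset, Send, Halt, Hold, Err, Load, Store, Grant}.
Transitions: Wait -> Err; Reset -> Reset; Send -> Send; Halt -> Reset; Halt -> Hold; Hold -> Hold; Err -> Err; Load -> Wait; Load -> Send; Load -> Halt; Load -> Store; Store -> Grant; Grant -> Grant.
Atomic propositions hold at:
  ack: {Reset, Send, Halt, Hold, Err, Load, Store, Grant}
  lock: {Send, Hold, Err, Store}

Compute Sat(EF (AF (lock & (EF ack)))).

{Wait, Send, Halt, Hold, Err, Load, Store}

EF ack: least fixpoint, start Z0 = {Reset, Send, Halt, Hold, Err, Load, Store, Grant}, add states with some successor in Z. Z1 = {Wait, Reset, Send, Halt, Hold, Err, Load, Store, Grant}; fixed.
Sat(EF ack) = {Wait, Reset, Send, Halt, Hold, Err, Load, Store, Grant}
Sat(lock & (EF ack)) = {Send, Hold, Err, Store}
AF (lock & (EF ack)): least fixpoint, start Z0 = {Send, Hold, Err, Store}, add states with every successor in Z. Z1 = {Wait, Send, Hold, Err, Store}; fixed.
Sat(AF (lock & (EF ack))) = {Wait, Send, Hold, Err, Store}
EF (AF (lock & (EF ack))): least fixpoint, start Z0 = {Wait, Send, Hold, Err, Store}, add states with some successor in Z. Z1 = {Wait, Send, Halt, Hold, Err, Load, Store}; fixed.
Sat(EF (AF (lock & (EF ack)))) = {Wait, Send, Halt, Hold, Err, Load, Store}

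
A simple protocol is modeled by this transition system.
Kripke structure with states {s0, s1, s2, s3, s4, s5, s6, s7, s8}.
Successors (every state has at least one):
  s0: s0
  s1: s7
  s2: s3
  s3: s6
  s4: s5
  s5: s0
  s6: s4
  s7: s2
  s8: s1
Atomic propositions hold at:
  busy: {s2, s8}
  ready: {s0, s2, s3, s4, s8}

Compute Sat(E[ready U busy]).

{s2, s8}

E[ready U busy]: least fixpoint, start Z0 = Sat(busy) = {s2, s8}, add states in Sat(ready) with some successor in Z. Already a fixed point.
Sat(E[ready U busy]) = {s2, s8}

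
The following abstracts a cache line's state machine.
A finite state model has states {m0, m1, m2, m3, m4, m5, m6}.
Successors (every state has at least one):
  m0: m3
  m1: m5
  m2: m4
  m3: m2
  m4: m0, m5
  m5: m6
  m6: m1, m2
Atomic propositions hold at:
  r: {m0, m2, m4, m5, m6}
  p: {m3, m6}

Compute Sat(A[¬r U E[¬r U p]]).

Sat(¬r) = {m1, m3}
E[¬r U p]: least fixpoint, start Z0 = Sat(p) = {m3, m6}, add states in Sat(¬r) with some successor in Z. Already a fixed point.
Sat(E[¬r U p]) = {m3, m6}
A[¬r U E[¬r U p]]: least fixpoint, start Z0 = Sat(E[¬r U p]) = {m3, m6}, add states in Sat(¬r) with every successor in Z. Already a fixed point.
Sat(A[¬r U E[¬r U p]]) = {m3, m6}

{m3, m6}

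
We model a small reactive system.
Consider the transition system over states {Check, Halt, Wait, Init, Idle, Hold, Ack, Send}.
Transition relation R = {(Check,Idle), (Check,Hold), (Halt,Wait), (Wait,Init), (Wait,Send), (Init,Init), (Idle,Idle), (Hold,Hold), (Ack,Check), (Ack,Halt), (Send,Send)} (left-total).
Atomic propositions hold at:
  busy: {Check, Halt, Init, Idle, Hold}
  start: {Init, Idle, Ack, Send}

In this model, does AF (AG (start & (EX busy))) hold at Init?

Yes

Sat(EX busy) = {s : some successor in {Check, Halt, Init, Idle, Hold}} = {Check, Wait, Init, Idle, Hold, Ack}
Sat(start & (EX busy)) = {Init, Idle, Ack}
AG (start & (EX busy)): greatest fixpoint, start Z0 = {Init, Idle, Ack}, keep only states in Sat with every successor in Z. Z1 = {Init, Idle}; fixed.
Sat(AG (start & (EX busy))) = {Init, Idle}
AF (AG (start & (EX busy))): least fixpoint, start Z0 = {Init, Idle}, add states with every successor in Z. Already a fixed point.
Sat(AF (AG (start & (EX busy)))) = {Init, Idle}
Init ∈ Sat(AF (AG (start & (EX busy)))) = {Init, Idle}, so the formula holds at Init.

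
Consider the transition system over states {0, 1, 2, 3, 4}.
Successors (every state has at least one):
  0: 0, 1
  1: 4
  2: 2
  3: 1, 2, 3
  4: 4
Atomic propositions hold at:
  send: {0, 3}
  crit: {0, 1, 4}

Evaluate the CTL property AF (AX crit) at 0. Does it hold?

Sat(AX crit) = {s : every successor in {0, 1, 4}} = {0, 1, 4}
AF (AX crit): least fixpoint, start Z0 = {0, 1, 4}, add states with every successor in Z. Already a fixed point.
Sat(AF (AX crit)) = {0, 1, 4}
0 ∈ Sat(AF (AX crit)) = {0, 1, 4}, so the formula holds at 0.

Yes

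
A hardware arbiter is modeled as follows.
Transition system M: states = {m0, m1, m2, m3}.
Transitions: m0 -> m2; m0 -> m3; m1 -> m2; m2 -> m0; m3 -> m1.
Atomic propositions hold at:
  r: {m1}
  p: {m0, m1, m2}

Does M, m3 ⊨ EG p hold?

EG p: greatest fixpoint, start Z0 = {m0, m1, m2}, keep only states in Sat with some successor in Z. Already a fixed point.
Sat(EG p) = {m0, m1, m2}
m3 ∉ Sat(EG p) = {m0, m1, m2}, so the formula does not hold at m3.

No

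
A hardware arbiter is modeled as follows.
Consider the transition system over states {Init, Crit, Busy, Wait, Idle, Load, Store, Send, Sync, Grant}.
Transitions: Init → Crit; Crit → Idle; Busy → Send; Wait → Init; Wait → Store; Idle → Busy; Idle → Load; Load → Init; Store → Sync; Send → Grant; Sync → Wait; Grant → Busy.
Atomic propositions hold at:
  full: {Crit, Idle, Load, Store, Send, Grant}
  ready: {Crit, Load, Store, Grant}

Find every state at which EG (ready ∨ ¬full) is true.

Sat(¬full) = {Init, Busy, Wait, Sync}
Sat(ready ∨ ¬full) = {Init, Crit, Busy, Wait, Load, Store, Sync, Grant}
EG (ready ∨ ¬full): greatest fixpoint, start Z0 = {Init, Crit, Busy, Wait, Load, Store, Sync, Grant}, keep only states in Sat with some successor in Z. Z1 = {Init, Wait, Load, Store, Sync, Grant}; Z2 = {Wait, Load, Store, Sync}; Z3 = {Wait, Store, Sync}; fixed.
Sat(EG (ready ∨ ¬full)) = {Wait, Store, Sync}

{Wait, Store, Sync}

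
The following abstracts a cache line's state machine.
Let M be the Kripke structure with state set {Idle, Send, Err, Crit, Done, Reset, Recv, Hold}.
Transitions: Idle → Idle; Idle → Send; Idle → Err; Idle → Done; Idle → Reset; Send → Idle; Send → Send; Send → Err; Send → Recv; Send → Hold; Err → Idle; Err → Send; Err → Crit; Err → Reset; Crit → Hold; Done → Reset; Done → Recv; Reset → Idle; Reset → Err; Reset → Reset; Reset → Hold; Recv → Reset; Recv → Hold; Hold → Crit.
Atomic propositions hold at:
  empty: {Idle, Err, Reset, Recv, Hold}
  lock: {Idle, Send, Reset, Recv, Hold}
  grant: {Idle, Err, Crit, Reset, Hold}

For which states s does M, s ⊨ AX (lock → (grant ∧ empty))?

{Crit, Reset, Recv, Hold}

Sat(grant ∧ empty) = {Idle, Err, Reset, Hold}
Sat(lock → (grant ∧ empty)) = {Idle, Err, Crit, Done, Reset, Hold}
Sat(AX (lock → (grant ∧ empty))) = {s : every successor in {Idle, Err, Crit, Done, Reset, Hold}} = {Crit, Reset, Recv, Hold}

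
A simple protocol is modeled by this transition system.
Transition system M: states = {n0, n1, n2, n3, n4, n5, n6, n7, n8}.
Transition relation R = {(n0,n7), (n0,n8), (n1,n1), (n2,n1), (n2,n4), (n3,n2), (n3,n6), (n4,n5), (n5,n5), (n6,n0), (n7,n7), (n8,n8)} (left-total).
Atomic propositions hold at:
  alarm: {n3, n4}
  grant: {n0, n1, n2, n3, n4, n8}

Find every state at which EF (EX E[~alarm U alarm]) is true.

Sat(~alarm) = {n0, n1, n2, n5, n6, n7, n8}
E[~alarm U alarm]: least fixpoint, start Z0 = Sat(alarm) = {n3, n4}, add states in Sat(~alarm) with some successor in Z. Z1 = {n2, n3, n4}; fixed.
Sat(E[~alarm U alarm]) = {n2, n3, n4}
Sat(EX E[~alarm U alarm]) = {s : some successor in {n2, n3, n4}} = {n2, n3}
EF (EX E[~alarm U alarm]): least fixpoint, start Z0 = {n2, n3}, add states with some successor in Z. Already a fixed point.
Sat(EF (EX E[~alarm U alarm])) = {n2, n3}

{n2, n3}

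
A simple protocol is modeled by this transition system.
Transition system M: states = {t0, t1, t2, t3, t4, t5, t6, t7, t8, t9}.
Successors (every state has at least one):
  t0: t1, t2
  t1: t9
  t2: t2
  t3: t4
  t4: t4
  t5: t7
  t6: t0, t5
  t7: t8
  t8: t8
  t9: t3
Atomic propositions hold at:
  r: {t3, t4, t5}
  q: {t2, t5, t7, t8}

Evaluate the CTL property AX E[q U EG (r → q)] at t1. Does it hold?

No

Sat(r → q) = {t0, t1, t2, t5, t6, t7, t8, t9}
EG (r → q): greatest fixpoint, start Z0 = {t0, t1, t2, t5, t6, t7, t8, t9}, keep only states in Sat with some successor in Z. Z1 = {t0, t1, t2, t5, t6, t7, t8}; Z2 = {t0, t2, t5, t6, t7, t8}; fixed.
Sat(EG (r → q)) = {t0, t2, t5, t6, t7, t8}
E[q U EG (r → q)]: least fixpoint, start Z0 = Sat(EG (r → q)) = {t0, t2, t5, t6, t7, t8}, add states in Sat(q) with some successor in Z. Already a fixed point.
Sat(E[q U EG (r → q)]) = {t0, t2, t5, t6, t7, t8}
Sat(AX E[q U EG (r → q)]) = {s : every successor in {t0, t2, t5, t6, t7, t8}} = {t2, t5, t6, t7, t8}
t1 ∉ Sat(AX E[q U EG (r → q)]) = {t2, t5, t6, t7, t8}, so the formula does not hold at t1.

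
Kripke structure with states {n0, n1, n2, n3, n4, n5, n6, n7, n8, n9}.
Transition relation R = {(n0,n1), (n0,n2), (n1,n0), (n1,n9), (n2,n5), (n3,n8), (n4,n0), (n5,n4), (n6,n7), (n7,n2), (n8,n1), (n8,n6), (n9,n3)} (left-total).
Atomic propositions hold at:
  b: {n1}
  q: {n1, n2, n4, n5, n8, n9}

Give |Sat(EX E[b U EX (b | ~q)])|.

Sat(~q) = {n0, n3, n6, n7}
Sat(b | ~q) = {n0, n1, n3, n6, n7}
Sat(EX (b | ~q)) = {s : some successor in {n0, n1, n3, n6, n7}} = {n0, n1, n4, n6, n8, n9}
E[b U EX (b | ~q)]: least fixpoint, start Z0 = Sat(EX (b | ~q)) = {n0, n1, n4, n6, n8, n9}, add states in Sat(b) with some successor in Z. Already a fixed point.
Sat(E[b U EX (b | ~q)]) = {n0, n1, n4, n6, n8, n9}
Sat(EX E[b U EX (b | ~q)]) = {s : some successor in {n0, n1, n4, n6, n8, n9}} = {n0, n1, n3, n4, n5, n8}
|Sat(EX E[b U EX (b | ~q)])| = |{n0, n1, n3, n4, n5, n8}| = 6.

6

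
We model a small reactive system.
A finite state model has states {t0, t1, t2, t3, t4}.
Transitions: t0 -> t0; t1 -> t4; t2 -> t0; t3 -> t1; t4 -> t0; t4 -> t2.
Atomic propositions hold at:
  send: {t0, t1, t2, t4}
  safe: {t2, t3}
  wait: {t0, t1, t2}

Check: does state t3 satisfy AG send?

AG send: greatest fixpoint, start Z0 = {t0, t1, t2, t4}, keep only states in Sat with every successor in Z. Already a fixed point.
Sat(AG send) = {t0, t1, t2, t4}
t3 ∉ Sat(AG send) = {t0, t1, t2, t4}, so the formula does not hold at t3.

No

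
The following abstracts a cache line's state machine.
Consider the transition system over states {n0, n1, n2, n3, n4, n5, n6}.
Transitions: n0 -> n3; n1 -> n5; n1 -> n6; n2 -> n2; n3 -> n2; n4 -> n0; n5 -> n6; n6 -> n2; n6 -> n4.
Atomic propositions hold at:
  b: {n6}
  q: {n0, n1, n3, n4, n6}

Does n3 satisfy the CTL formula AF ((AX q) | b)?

No

Sat(AX q) = {s : every successor in {n0, n1, n3, n4, n6}} = {n0, n4, n5}
Sat((AX q) | b) = {n0, n4, n5, n6}
AF ((AX q) | b): least fixpoint, start Z0 = {n0, n4, n5, n6}, add states with every successor in Z. Z1 = {n0, n1, n4, n5, n6}; fixed.
Sat(AF ((AX q) | b)) = {n0, n1, n4, n5, n6}
n3 ∉ Sat(AF ((AX q) | b)) = {n0, n1, n4, n5, n6}, so the formula does not hold at n3.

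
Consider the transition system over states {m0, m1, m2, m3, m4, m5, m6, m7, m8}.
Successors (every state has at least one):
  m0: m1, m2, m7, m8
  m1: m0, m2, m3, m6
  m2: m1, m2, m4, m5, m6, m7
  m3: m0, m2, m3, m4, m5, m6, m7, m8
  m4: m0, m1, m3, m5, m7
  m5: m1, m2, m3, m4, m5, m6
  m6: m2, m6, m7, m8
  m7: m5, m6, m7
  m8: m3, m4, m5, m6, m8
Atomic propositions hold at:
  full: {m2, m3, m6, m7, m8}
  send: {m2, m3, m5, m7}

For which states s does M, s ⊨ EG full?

EG full: greatest fixpoint, start Z0 = {m2, m3, m6, m7, m8}, keep only states in Sat with some successor in Z. Already a fixed point.
Sat(EG full) = {m2, m3, m6, m7, m8}

{m2, m3, m6, m7, m8}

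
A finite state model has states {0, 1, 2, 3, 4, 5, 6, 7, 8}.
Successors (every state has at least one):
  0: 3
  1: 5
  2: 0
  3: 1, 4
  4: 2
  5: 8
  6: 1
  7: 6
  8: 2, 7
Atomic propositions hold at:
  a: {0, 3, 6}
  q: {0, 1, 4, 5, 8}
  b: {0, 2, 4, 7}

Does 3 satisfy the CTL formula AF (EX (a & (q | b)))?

Sat(q | b) = {0, 1, 2, 4, 5, 7, 8}
Sat(a & (q | b)) = {0}
Sat(EX (a & (q | b))) = {s : some successor in {0}} = {2}
AF (EX (a & (q | b))): least fixpoint, start Z0 = {2}, add states with every successor in Z. Z1 = {2, 4}; fixed.
Sat(AF (EX (a & (q | b)))) = {2, 4}
3 ∉ Sat(AF (EX (a & (q | b)))) = {2, 4}, so the formula does not hold at 3.

No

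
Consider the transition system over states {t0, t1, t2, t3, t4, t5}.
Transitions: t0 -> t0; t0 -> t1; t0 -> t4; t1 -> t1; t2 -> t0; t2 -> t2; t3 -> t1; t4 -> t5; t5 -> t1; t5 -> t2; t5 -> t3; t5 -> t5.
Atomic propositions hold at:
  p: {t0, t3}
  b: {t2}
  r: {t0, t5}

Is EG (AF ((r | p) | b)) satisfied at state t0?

Sat(r | p) = {t0, t3, t5}
Sat((r | p) | b) = {t0, t2, t3, t5}
AF ((r | p) | b): least fixpoint, start Z0 = {t0, t2, t3, t5}, add states with every successor in Z. Z1 = {t0, t2, t3, t4, t5}; fixed.
Sat(AF ((r | p) | b)) = {t0, t2, t3, t4, t5}
EG (AF ((r | p) | b)): greatest fixpoint, start Z0 = {t0, t2, t3, t4, t5}, keep only states in Sat with some successor in Z. Z1 = {t0, t2, t4, t5}; fixed.
Sat(EG (AF ((r | p) | b))) = {t0, t2, t4, t5}
t0 ∈ Sat(EG (AF ((r | p) | b))) = {t0, t2, t4, t5}, so the formula holds at t0.

Yes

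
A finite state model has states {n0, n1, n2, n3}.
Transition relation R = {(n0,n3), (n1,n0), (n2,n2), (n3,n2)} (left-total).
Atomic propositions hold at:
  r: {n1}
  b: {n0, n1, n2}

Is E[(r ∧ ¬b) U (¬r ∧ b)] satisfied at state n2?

Sat(¬b) = {n3}
Sat(r ∧ ¬b) = ∅
Sat(¬r) = {n0, n2, n3}
Sat(¬r ∧ b) = {n0, n2}
E[(r ∧ ¬b) U (¬r ∧ b)]: least fixpoint, start Z0 = Sat((¬r ∧ b)) = {n0, n2}, add states in Sat(r ∧ ¬b) with some successor in Z. Already a fixed point.
Sat(E[(r ∧ ¬b) U (¬r ∧ b)]) = {n0, n2}
n2 ∈ Sat(E[(r ∧ ¬b) U (¬r ∧ b)]) = {n0, n2}, so the formula holds at n2.

Yes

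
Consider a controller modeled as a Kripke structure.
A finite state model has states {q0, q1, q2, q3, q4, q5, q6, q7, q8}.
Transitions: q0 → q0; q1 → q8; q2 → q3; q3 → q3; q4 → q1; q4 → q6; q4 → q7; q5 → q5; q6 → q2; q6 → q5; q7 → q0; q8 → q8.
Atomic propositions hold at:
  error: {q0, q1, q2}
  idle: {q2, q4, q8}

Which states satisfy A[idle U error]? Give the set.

A[idle U error]: least fixpoint, start Z0 = Sat(error) = {q0, q1, q2}, add states in Sat(idle) with every successor in Z. Already a fixed point.
Sat(A[idle U error]) = {q0, q1, q2}

{q0, q1, q2}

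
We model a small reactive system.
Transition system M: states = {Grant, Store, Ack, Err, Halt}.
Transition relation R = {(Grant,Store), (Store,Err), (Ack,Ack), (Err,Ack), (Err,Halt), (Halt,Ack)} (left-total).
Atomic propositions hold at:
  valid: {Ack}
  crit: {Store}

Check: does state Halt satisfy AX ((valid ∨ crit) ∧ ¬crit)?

Sat(valid ∨ crit) = {Store, Ack}
Sat(¬crit) = {Grant, Ack, Err, Halt}
Sat((valid ∨ crit) ∧ ¬crit) = {Ack}
Sat(AX ((valid ∨ crit) ∧ ¬crit)) = {s : every successor in {Ack}} = {Ack, Halt}
Halt ∈ Sat(AX ((valid ∨ crit) ∧ ¬crit)) = {Ack, Halt}, so the formula holds at Halt.

Yes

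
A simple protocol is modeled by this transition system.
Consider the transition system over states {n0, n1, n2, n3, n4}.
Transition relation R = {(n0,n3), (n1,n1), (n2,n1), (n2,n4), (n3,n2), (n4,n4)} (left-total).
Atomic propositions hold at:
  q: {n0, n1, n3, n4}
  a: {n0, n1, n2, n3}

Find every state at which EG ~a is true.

Sat(~a) = {n4}
EG ~a: greatest fixpoint, start Z0 = {n4}, keep only states in Sat with some successor in Z. Already a fixed point.
Sat(EG ~a) = {n4}

{n4}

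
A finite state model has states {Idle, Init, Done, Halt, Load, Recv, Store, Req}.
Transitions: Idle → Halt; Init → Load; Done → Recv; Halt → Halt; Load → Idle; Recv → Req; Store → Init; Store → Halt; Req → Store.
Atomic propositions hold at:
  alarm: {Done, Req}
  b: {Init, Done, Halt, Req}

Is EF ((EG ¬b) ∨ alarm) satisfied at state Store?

No

Sat(¬b) = {Idle, Load, Recv, Store}
EG ¬b: greatest fixpoint, start Z0 = {Idle, Load, Recv, Store}, keep only states in Sat with some successor in Z. Z1 = {Load}; Z2 = ∅; fixed.
Sat(EG ¬b) = ∅
Sat((EG ¬b) ∨ alarm) = {Done, Req}
EF ((EG ¬b) ∨ alarm): least fixpoint, start Z0 = {Done, Req}, add states with some successor in Z. Z1 = {Done, Recv, Req}; fixed.
Sat(EF ((EG ¬b) ∨ alarm)) = {Done, Recv, Req}
Store ∉ Sat(EF ((EG ¬b) ∨ alarm)) = {Done, Recv, Req}, so the formula does not hold at Store.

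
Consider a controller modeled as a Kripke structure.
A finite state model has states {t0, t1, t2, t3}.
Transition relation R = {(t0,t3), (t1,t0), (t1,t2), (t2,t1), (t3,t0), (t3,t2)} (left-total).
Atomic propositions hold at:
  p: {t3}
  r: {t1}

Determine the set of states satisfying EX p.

Sat(EX p) = {s : some successor in {t3}} = {t0}

{t0}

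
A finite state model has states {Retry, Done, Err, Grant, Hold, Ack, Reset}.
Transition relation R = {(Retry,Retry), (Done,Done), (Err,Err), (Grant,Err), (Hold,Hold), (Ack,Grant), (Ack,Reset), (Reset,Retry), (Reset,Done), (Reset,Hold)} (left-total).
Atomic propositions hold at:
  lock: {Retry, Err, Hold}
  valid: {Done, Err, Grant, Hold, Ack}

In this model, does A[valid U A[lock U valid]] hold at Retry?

No

A[lock U valid]: least fixpoint, start Z0 = Sat(valid) = {Done, Err, Grant, Hold, Ack}, add states in Sat(lock) with every successor in Z. Already a fixed point.
Sat(A[lock U valid]) = {Done, Err, Grant, Hold, Ack}
A[valid U A[lock U valid]]: least fixpoint, start Z0 = Sat(A[lock U valid]) = {Done, Err, Grant, Hold, Ack}, add states in Sat(valid) with every successor in Z. Already a fixed point.
Sat(A[valid U A[lock U valid]]) = {Done, Err, Grant, Hold, Ack}
Retry ∉ Sat(A[valid U A[lock U valid]]) = {Done, Err, Grant, Hold, Ack}, so the formula does not hold at Retry.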